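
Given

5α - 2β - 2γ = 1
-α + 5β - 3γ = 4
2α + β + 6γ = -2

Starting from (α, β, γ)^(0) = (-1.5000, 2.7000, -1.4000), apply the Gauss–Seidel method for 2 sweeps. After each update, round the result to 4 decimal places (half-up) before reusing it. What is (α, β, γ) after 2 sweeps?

(0.0053, 0.4466, -0.4095)

Iteration 1:
  α = (1 - (-2)·2.7000 - (-2)·-1.4000) / (5) = 0.7200
  β = (4 - (-1)·0.7200 - (-3)·-1.4000) / (5) = 0.1040
  γ = (-2 - (2)·0.7200 - (1)·0.1040) / (6) = -0.5907
Iteration 2:
  α = (1 - (-2)·0.1040 - (-2)·-0.5907) / (5) = 0.0053
  β = (4 - (-1)·0.0053 - (-3)·-0.5907) / (5) = 0.4466
  γ = (-2 - (2)·0.0053 - (1)·0.4466) / (6) = -0.4095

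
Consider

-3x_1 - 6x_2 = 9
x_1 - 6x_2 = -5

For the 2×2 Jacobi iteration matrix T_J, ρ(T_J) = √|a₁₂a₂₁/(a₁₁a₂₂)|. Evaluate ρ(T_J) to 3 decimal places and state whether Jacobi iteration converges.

0.577

a₁₂a₂₁/(a₁₁a₂₂) = (-6)·(1) / ((-3)·(-6)) = -0.333333
ρ = √|-0.333333| = √0.333333 = 0.577
ρ < 1, so Jacobi converges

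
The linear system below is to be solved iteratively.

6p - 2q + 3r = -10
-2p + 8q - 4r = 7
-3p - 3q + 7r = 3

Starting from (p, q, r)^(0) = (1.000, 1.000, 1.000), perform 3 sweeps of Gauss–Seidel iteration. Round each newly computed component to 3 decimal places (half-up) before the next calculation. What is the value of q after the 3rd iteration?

Iteration 1:
  p = (-10 - (-2)·1.000 - (3)·1.000) / (6) = -1.833
  q = (7 - (-2)·-1.833 - (-4)·1.000) / (8) = 0.917
  r = (3 - (-3)·-1.833 - (-3)·0.917) / (7) = 0.036
Iteration 2:
  p = (-10 - (-2)·0.917 - (3)·0.036) / (6) = -1.379
  q = (7 - (-2)·-1.379 - (-4)·0.036) / (8) = 0.548
  r = (3 - (-3)·-1.379 - (-3)·0.548) / (7) = 0.072
Iteration 3:
  p = (-10 - (-2)·0.548 - (3)·0.072) / (6) = -1.520
  q = (7 - (-2)·-1.520 - (-4)·0.072) / (8) = 0.531
  r = (3 - (-3)·-1.520 - (-3)·0.531) / (7) = 0.005

0.531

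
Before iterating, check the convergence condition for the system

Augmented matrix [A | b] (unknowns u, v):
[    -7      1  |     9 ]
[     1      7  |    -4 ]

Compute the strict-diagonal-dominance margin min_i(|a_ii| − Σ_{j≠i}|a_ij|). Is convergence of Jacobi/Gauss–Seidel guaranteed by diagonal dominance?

6

row 1: |-7| − (1) = 6
row 2: |7| − (1) = 6
minimum over rows = 6 → strictly diagonally dominant (convergence guaranteed)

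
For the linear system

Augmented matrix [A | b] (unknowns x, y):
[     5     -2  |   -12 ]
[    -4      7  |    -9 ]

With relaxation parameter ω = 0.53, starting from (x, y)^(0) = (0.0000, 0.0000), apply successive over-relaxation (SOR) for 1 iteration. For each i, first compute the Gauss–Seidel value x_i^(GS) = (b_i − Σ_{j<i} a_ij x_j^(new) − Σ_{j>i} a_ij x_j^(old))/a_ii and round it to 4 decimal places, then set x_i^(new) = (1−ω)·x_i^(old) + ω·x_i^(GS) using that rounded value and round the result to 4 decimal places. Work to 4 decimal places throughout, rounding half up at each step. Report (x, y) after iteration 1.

Iteration 1:
  x: GS value = (-12 - (-2)·0.0000) / (5) = -2.4000;  x ← (1−ω)·0.0000 + ω·-2.4000 = -1.2720
  y: GS value = (-9 - (-4)·-1.2720) / (7) = -2.0126;  y ← (1−ω)·0.0000 + ω·-2.0126 = -1.0667

(-1.2720, -1.0667)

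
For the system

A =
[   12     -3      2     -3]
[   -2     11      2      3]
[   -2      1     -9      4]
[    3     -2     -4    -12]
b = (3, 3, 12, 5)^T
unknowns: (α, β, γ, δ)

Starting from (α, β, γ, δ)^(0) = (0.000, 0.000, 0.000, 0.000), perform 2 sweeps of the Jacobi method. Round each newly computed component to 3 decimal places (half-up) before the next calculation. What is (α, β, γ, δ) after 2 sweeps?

Iteration 1:
  α = (3 - (-3)·0.000 - (2)·0.000 - (-3)·0.000) / (12) = 0.250
  β = (3 - (-2)·0.000 - (2)·0.000 - (3)·0.000) / (11) = 0.273
  γ = (12 - (-2)·0.000 - (1)·0.000 - (4)·0.000) / (-9) = -1.333
  δ = (5 - (3)·0.000 - (-2)·0.000 - (-4)·0.000) / (-12) = -0.417
Iteration 2:
  α = (3 - (-3)·0.273 - (2)·-1.333 - (-3)·-0.417) / (12) = 0.436
  β = (3 - (-2)·0.250 - (2)·-1.333 - (3)·-0.417) / (11) = 0.674
  γ = (12 - (-2)·0.250 - (1)·0.273 - (4)·-0.417) / (-9) = -1.544
  δ = (5 - (3)·0.250 - (-2)·0.273 - (-4)·-1.333) / (-12) = 0.045

(0.436, 0.674, -1.544, 0.045)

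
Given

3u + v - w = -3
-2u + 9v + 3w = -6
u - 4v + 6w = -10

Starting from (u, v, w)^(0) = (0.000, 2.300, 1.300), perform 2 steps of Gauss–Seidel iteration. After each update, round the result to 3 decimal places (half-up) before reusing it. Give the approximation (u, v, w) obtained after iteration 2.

Iteration 1:
  u = (-3 - (1)·2.300 - (-1)·1.300) / (3) = -1.333
  v = (-6 - (-2)·-1.333 - (3)·1.300) / (9) = -1.396
  w = (-10 - (1)·-1.333 - (-4)·-1.396) / (6) = -2.375
Iteration 2:
  u = (-3 - (1)·-1.396 - (-1)·-2.375) / (3) = -1.326
  v = (-6 - (-2)·-1.326 - (3)·-2.375) / (9) = -0.170
  w = (-10 - (1)·-1.326 - (-4)·-0.170) / (6) = -1.559

(-1.326, -0.170, -1.559)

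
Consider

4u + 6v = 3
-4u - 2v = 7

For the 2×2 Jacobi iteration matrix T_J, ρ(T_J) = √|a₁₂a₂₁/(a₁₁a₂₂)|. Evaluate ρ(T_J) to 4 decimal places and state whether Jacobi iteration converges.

a₁₂a₂₁/(a₁₁a₂₂) = (6)·(-4) / ((4)·(-2)) = 3.000000
ρ = √|3.000000| = √3.000000 = 1.7321
ρ > 1, so Jacobi diverges

1.7321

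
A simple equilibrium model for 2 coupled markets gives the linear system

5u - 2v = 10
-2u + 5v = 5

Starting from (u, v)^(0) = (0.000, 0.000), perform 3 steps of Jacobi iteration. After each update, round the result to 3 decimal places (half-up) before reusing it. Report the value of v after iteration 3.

Iteration 1:
  u = (10 - (-2)·0.000) / (5) = 2.000
  v = (5 - (-2)·0.000) / (5) = 1.000
Iteration 2:
  u = (10 - (-2)·1.000) / (5) = 2.400
  v = (5 - (-2)·2.000) / (5) = 1.800
Iteration 3:
  u = (10 - (-2)·1.800) / (5) = 2.720
  v = (5 - (-2)·2.400) / (5) = 1.960

1.960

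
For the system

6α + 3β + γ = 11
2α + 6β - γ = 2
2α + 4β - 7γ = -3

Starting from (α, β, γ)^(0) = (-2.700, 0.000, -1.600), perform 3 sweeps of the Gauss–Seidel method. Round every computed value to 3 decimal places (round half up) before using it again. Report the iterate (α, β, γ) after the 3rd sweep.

(1.805, -0.122, 0.875)

Iteration 1:
  α = (11 - (3)·0.000 - (1)·-1.600) / (6) = 2.100
  β = (2 - (2)·2.100 - (-1)·-1.600) / (6) = -0.633
  γ = (-3 - (2)·2.100 - (4)·-0.633) / (-7) = 0.667
Iteration 2:
  α = (11 - (3)·-0.633 - (1)·0.667) / (6) = 2.039
  β = (2 - (2)·2.039 - (-1)·0.667) / (6) = -0.235
  γ = (-3 - (2)·2.039 - (4)·-0.235) / (-7) = 0.877
Iteration 3:
  α = (11 - (3)·-0.235 - (1)·0.877) / (6) = 1.805
  β = (2 - (2)·1.805 - (-1)·0.877) / (6) = -0.122
  γ = (-3 - (2)·1.805 - (4)·-0.122) / (-7) = 0.875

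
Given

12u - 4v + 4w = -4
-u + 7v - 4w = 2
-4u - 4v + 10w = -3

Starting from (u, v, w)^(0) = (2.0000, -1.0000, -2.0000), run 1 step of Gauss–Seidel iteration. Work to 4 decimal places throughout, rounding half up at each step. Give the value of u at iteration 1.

Iteration 1:
  u = (-4 - (-4)·-1.0000 - (4)·-2.0000) / (12) = 0.0000
  v = (2 - (-1)·0.0000 - (-4)·-2.0000) / (7) = -0.8571
  w = (-3 - (-4)·0.0000 - (-4)·-0.8571) / (10) = -0.6428

0.0000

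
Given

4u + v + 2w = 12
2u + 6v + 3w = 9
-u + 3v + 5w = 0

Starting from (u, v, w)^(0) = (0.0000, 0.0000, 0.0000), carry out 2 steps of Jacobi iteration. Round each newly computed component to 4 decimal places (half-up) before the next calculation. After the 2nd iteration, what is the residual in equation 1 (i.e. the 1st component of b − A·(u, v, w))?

Iteration 1:
  u = (12 - (1)·0.0000 - (2)·0.0000) / (4) = 3.0000
  v = (9 - (2)·0.0000 - (3)·0.0000) / (6) = 1.5000
  w = (0 - (-1)·0.0000 - (3)·0.0000) / (5) = 0.0000
Iteration 2:
  u = (12 - (1)·1.5000 - (2)·0.0000) / (4) = 2.6250
  v = (9 - (2)·3.0000 - (3)·0.0000) / (6) = 0.5000
  w = (0 - (-1)·3.0000 - (3)·1.5000) / (5) = -0.3000
Residual b − A·x = (1.6000, 1.6500, 2.6250)

1.6000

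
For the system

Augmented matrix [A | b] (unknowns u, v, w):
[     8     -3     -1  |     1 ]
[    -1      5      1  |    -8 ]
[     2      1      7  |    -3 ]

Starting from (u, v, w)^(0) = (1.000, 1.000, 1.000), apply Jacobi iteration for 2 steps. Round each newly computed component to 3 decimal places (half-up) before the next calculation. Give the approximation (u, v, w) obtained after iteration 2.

(-0.582, -1.304, -0.379)

Iteration 1:
  u = (1 - (-3)·1.000 - (-1)·1.000) / (8) = 0.625
  v = (-8 - (-1)·1.000 - (1)·1.000) / (5) = -1.600
  w = (-3 - (2)·1.000 - (1)·1.000) / (7) = -0.857
Iteration 2:
  u = (1 - (-3)·-1.600 - (-1)·-0.857) / (8) = -0.582
  v = (-8 - (-1)·0.625 - (1)·-0.857) / (5) = -1.304
  w = (-3 - (2)·0.625 - (1)·-1.600) / (7) = -0.379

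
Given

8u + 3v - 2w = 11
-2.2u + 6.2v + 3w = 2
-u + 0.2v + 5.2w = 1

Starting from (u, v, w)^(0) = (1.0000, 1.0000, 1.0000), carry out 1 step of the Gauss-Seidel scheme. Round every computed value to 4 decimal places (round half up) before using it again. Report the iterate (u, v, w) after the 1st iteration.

(1.2500, 0.2823, 0.4218)

Iteration 1:
  u = (11 - (3)·1.0000 - (-2)·1.0000) / (8) = 1.2500
  v = (2 - (-2.2)·1.2500 - (3)·1.0000) / (6.2) = 0.2823
  w = (1 - (-1)·1.2500 - (0.2)·0.2823) / (5.2) = 0.4218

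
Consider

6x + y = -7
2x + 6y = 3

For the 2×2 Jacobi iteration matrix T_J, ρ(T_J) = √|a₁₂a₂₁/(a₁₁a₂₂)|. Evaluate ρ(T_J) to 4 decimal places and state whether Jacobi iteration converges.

0.2357

a₁₂a₂₁/(a₁₁a₂₂) = (1)·(2) / ((6)·(6)) = 0.055556
ρ = √|0.055556| = √0.055556 = 0.2357
ρ < 1, so Jacobi converges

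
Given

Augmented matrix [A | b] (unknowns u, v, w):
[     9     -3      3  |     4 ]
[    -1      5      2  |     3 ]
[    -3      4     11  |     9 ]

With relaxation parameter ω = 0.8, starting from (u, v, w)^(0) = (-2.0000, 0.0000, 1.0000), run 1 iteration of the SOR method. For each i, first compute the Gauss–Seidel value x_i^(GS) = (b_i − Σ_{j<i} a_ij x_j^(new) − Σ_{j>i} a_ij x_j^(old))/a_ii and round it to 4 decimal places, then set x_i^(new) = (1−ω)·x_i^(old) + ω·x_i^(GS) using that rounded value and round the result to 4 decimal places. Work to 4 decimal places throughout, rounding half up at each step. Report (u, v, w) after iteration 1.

(-0.3111, 0.1102, 0.7546)

Iteration 1:
  u: GS value = (4 - (-3)·0.0000 - (3)·1.0000) / (9) = 0.1111;  u ← (1−ω)·-2.0000 + ω·0.1111 = -0.3111
  v: GS value = (3 - (-1)·-0.3111 - (2)·1.0000) / (5) = 0.1378;  v ← (1−ω)·0.0000 + ω·0.1378 = 0.1102
  w: GS value = (9 - (-3)·-0.3111 - (4)·0.1102) / (11) = 0.6933;  w ← (1−ω)·1.0000 + ω·0.6933 = 0.7546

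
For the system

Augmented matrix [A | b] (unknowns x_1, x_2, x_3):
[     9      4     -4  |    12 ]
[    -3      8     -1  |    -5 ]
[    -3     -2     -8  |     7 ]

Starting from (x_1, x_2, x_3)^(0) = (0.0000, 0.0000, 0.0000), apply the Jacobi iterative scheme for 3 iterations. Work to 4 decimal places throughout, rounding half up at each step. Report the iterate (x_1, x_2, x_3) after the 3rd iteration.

Iteration 1:
  x_1 = (12 - (4)·0.0000 - (-4)·0.0000) / (9) = 1.3333
  x_2 = (-5 - (-3)·0.0000 - (-1)·0.0000) / (8) = -0.6250
  x_3 = (7 - (-3)·0.0000 - (-2)·0.0000) / (-8) = -0.8750
Iteration 2:
  x_1 = (12 - (4)·-0.6250 - (-4)·-0.8750) / (9) = 1.2222
  x_2 = (-5 - (-3)·1.3333 - (-1)·-0.8750) / (8) = -0.2344
  x_3 = (7 - (-3)·1.3333 - (-2)·-0.6250) / (-8) = -1.2187
Iteration 3:
  x_1 = (12 - (4)·-0.2344 - (-4)·-1.2187) / (9) = 0.8959
  x_2 = (-5 - (-3)·1.2222 - (-1)·-1.2187) / (8) = -0.3190
  x_3 = (7 - (-3)·1.2222 - (-2)·-0.2344) / (-8) = -1.2747

(0.8959, -0.3190, -1.2747)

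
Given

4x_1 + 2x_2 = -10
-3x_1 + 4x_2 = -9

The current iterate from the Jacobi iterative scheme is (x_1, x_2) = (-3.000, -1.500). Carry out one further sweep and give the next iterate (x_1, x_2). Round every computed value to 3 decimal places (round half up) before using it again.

(-1.750, -4.500)

One sweep:
  x_1 = (-10 - (2)·-1.500) / (4) = -1.750
  x_2 = (-9 - (-3)·-3.000) / (4) = -4.500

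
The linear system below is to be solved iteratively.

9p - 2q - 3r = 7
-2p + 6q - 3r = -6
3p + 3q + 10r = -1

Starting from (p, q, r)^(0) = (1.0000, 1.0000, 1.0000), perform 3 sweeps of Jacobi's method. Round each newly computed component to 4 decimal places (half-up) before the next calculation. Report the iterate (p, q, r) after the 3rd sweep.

Iteration 1:
  p = (7 - (-2)·1.0000 - (-3)·1.0000) / (9) = 1.3333
  q = (-6 - (-2)·1.0000 - (-3)·1.0000) / (6) = -0.1667
  r = (-1 - (3)·1.0000 - (3)·1.0000) / (10) = -0.7000
Iteration 2:
  p = (7 - (-2)·-0.1667 - (-3)·-0.7000) / (9) = 0.5074
  q = (-6 - (-2)·1.3333 - (-3)·-0.7000) / (6) = -0.9056
  r = (-1 - (3)·1.3333 - (3)·-0.1667) / (10) = -0.4500
Iteration 3:
  p = (7 - (-2)·-0.9056 - (-3)·-0.4500) / (9) = 0.4265
  q = (-6 - (-2)·0.5074 - (-3)·-0.4500) / (6) = -1.0559
  r = (-1 - (3)·0.5074 - (3)·-0.9056) / (10) = 0.0195

(0.4265, -1.0559, 0.0195)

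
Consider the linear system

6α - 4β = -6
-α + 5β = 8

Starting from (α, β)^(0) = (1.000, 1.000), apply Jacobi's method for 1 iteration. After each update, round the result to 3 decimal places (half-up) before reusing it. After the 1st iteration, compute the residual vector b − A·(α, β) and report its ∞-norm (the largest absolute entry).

Iteration 1:
  α = (-6 - (-4)·1.000) / (6) = -0.333
  β = (8 - (-1)·1.000) / (5) = 1.800
Residual b − A·x = (3.198, -1.333); ∞-norm = 3.198

3.198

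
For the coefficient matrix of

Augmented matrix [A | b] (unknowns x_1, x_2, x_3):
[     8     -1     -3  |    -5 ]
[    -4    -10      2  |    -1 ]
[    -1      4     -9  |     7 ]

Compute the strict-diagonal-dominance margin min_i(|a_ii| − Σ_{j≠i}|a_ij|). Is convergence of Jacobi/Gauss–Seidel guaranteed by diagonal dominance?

4

row 1: |8| − (1+3) = 4
row 2: |-10| − (4+2) = 4
row 3: |-9| − (1+4) = 4
minimum over rows = 4 → strictly diagonally dominant (convergence guaranteed)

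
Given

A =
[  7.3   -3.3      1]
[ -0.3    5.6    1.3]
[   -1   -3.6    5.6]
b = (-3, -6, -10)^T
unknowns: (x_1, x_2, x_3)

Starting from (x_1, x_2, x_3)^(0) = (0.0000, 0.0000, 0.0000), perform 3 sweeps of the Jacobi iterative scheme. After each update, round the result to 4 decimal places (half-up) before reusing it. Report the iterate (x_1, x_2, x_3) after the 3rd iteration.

Iteration 1:
  x_1 = (-3 - (-3.3)·0.0000 - (1)·0.0000) / (7.3) = -0.4110
  x_2 = (-6 - (-0.3)·0.0000 - (1.3)·0.0000) / (5.6) = -1.0714
  x_3 = (-10 - (-1)·0.0000 - (-3.6)·0.0000) / (5.6) = -1.7857
Iteration 2:
  x_1 = (-3 - (-3.3)·-1.0714 - (1)·-1.7857) / (7.3) = -0.6507
  x_2 = (-6 - (-0.3)·-0.4110 - (1.3)·-1.7857) / (5.6) = -0.6789
  x_3 = (-10 - (-1)·-0.4110 - (-3.6)·-1.0714) / (5.6) = -2.5479
Iteration 3:
  x_1 = (-3 - (-3.3)·-0.6789 - (1)·-2.5479) / (7.3) = -0.3688
  x_2 = (-6 - (-0.3)·-0.6507 - (1.3)·-2.5479) / (5.6) = -0.5148
  x_3 = (-10 - (-1)·-0.6507 - (-3.6)·-0.6789) / (5.6) = -2.3383

(-0.3688, -0.5148, -2.3383)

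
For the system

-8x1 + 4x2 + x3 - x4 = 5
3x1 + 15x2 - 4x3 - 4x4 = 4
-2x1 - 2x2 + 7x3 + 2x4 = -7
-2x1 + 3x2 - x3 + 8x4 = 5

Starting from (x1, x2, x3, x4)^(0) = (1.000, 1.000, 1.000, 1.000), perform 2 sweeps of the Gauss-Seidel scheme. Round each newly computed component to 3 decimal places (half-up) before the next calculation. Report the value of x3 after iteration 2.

-1.122

Iteration 1:
  x1 = (5 - (4)·1.000 - (1)·1.000 - (-1)·1.000) / (-8) = -0.125
  x2 = (4 - (3)·-0.125 - (-4)·1.000 - (-4)·1.000) / (15) = 0.825
  x3 = (-7 - (-2)·-0.125 - (-2)·0.825 - (2)·1.000) / (7) = -1.086
  x4 = (5 - (-2)·-0.125 - (3)·0.825 - (-1)·-1.086) / (8) = 0.149
Iteration 2:
  x1 = (5 - (4)·0.825 - (1)·-1.086 - (-1)·0.149) / (-8) = -0.367
  x2 = (4 - (3)·-0.367 - (-4)·-1.086 - (-4)·0.149) / (15) = 0.090
  x3 = (-7 - (-2)·-0.367 - (-2)·0.090 - (2)·0.149) / (7) = -1.122
  x4 = (5 - (-2)·-0.367 - (3)·0.090 - (-1)·-1.122) / (8) = 0.359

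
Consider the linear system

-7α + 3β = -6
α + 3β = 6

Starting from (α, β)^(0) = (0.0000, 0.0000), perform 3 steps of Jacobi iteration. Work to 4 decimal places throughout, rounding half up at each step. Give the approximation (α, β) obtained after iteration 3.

(1.5918, 1.4286)

Iteration 1:
  α = (-6 - (3)·0.0000) / (-7) = 0.8571
  β = (6 - (1)·0.0000) / (3) = 2.0000
Iteration 2:
  α = (-6 - (3)·2.0000) / (-7) = 1.7143
  β = (6 - (1)·0.8571) / (3) = 1.7143
Iteration 3:
  α = (-6 - (3)·1.7143) / (-7) = 1.5918
  β = (6 - (1)·1.7143) / (3) = 1.4286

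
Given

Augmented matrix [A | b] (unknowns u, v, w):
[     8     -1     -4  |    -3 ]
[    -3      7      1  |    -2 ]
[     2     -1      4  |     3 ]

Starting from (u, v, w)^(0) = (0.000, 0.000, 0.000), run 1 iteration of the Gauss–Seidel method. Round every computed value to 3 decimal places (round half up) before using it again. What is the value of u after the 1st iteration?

Iteration 1:
  u = (-3 - (-1)·0.000 - (-4)·0.000) / (8) = -0.375
  v = (-2 - (-3)·-0.375 - (1)·0.000) / (7) = -0.446
  w = (3 - (2)·-0.375 - (-1)·-0.446) / (4) = 0.826

-0.375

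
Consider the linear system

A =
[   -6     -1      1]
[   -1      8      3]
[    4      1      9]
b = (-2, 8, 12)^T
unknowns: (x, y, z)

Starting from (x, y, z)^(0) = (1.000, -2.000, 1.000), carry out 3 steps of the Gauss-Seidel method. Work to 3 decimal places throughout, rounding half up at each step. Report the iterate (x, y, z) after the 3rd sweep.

Iteration 1:
  x = (-2 - (-1)·-2.000 - (1)·1.000) / (-6) = 0.833
  y = (8 - (-1)·0.833 - (3)·1.000) / (8) = 0.729
  z = (12 - (4)·0.833 - (1)·0.729) / (9) = 0.882
Iteration 2:
  x = (-2 - (-1)·0.729 - (1)·0.882) / (-6) = 0.359
  y = (8 - (-1)·0.359 - (3)·0.882) / (8) = 0.714
  z = (12 - (4)·0.359 - (1)·0.714) / (9) = 1.094
Iteration 3:
  x = (-2 - (-1)·0.714 - (1)·1.094) / (-6) = 0.397
  y = (8 - (-1)·0.397 - (3)·1.094) / (8) = 0.639
  z = (12 - (4)·0.397 - (1)·0.639) / (9) = 1.086

(0.397, 0.639, 1.086)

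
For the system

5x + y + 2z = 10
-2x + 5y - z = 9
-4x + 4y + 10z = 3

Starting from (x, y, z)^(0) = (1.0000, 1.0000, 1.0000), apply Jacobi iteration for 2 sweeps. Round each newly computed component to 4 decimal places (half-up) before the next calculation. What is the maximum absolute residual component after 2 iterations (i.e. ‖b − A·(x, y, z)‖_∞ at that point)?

Iteration 1:
  x = (10 - (1)·1.0000 - (2)·1.0000) / (5) = 1.4000
  y = (9 - (-2)·1.0000 - (-1)·1.0000) / (5) = 2.4000
  z = (3 - (-4)·1.0000 - (4)·1.0000) / (10) = 0.3000
Iteration 2:
  x = (10 - (1)·2.4000 - (2)·0.3000) / (5) = 1.4000
  y = (9 - (-2)·1.4000 - (-1)·0.3000) / (5) = 2.4200
  z = (3 - (-4)·1.4000 - (4)·2.4000) / (10) = -0.1000
Residual b − A·x = (0.7800, -0.4000, -0.0800); ∞-norm = 0.7800

0.7800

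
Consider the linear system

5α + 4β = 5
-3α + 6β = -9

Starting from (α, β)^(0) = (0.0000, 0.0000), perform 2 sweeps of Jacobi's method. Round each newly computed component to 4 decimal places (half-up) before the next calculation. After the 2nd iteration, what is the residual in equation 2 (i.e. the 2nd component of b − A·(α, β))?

Iteration 1:
  α = (5 - (4)·0.0000) / (5) = 1.0000
  β = (-9 - (-3)·0.0000) / (6) = -1.5000
Iteration 2:
  α = (5 - (4)·-1.5000) / (5) = 2.2000
  β = (-9 - (-3)·1.0000) / (6) = -1.0000
Residual b − A·x = (-2.0000, 3.6000)

3.6000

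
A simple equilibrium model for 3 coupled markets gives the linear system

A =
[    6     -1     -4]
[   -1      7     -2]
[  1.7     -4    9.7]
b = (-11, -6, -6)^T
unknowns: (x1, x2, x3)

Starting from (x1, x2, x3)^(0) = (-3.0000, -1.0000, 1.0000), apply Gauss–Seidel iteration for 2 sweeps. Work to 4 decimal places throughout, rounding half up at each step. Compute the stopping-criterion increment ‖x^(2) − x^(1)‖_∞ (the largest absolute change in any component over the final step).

1.0931

Iteration 1:
  x1 = (-11 - (-1)·-1.0000 - (-4)·1.0000) / (6) = -1.3333
  x2 = (-6 - (-1)·-1.3333 - (-2)·1.0000) / (7) = -0.7619
  x3 = (-6 - (1.7)·-1.3333 - (-4)·-0.7619) / (9.7) = -0.6991
Iteration 2:
  x1 = (-11 - (-1)·-0.7619 - (-4)·-0.6991) / (6) = -2.4264
  x2 = (-6 - (-1)·-2.4264 - (-2)·-0.6991) / (7) = -1.4035
  x3 = (-6 - (1.7)·-2.4264 - (-4)·-1.4035) / (9.7) = -0.7721
Change: (-1.0931, -0.6416, -0.0730) → max |·| = 1.0931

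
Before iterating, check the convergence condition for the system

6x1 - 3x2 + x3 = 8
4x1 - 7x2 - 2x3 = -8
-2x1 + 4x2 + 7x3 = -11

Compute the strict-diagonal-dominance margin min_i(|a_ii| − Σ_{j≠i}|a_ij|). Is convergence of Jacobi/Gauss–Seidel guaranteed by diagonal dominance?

1

row 1: |6| − (3+1) = 2
row 2: |-7| − (4+2) = 1
row 3: |7| − (2+4) = 1
minimum over rows = 1 → strictly diagonally dominant (convergence guaranteed)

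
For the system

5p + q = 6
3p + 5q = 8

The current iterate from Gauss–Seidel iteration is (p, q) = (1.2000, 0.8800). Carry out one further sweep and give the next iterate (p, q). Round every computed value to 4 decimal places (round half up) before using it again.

One sweep:
  p = (6 - (1)·0.8800) / (5) = 1.0240
  q = (8 - (3)·1.0240) / (5) = 0.9856

(1.0240, 0.9856)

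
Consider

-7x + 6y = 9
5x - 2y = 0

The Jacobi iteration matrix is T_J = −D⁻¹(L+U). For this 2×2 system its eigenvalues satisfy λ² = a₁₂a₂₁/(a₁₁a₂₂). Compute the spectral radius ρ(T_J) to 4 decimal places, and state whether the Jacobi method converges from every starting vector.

1.4639

a₁₂a₂₁/(a₁₁a₂₂) = (6)·(5) / ((-7)·(-2)) = 2.142857
ρ = √|2.142857| = √2.142857 = 1.4639
ρ > 1, so Jacobi diverges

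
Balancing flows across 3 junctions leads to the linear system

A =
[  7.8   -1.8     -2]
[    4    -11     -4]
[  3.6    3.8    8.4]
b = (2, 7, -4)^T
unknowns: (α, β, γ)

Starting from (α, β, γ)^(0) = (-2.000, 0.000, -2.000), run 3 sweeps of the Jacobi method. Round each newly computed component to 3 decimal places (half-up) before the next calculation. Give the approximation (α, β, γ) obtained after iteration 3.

Iteration 1:
  α = (2 - (-1.8)·0.000 - (-2)·-2.000) / (7.8) = -0.256
  β = (7 - (4)·-2.000 - (-4)·-2.000) / (-11) = -0.636
  γ = (-4 - (3.6)·-2.000 - (3.8)·0.000) / (8.4) = 0.381
Iteration 2:
  α = (2 - (-1.8)·-0.636 - (-2)·0.381) / (7.8) = 0.207
  β = (7 - (4)·-0.256 - (-4)·0.381) / (-11) = -0.868
  γ = (-4 - (3.6)·-0.256 - (3.8)·-0.636) / (8.4) = -0.079
Iteration 3:
  α = (2 - (-1.8)·-0.868 - (-2)·-0.079) / (7.8) = 0.036
  β = (7 - (4)·0.207 - (-4)·-0.079) / (-11) = -0.532
  γ = (-4 - (3.6)·0.207 - (3.8)·-0.868) / (8.4) = -0.172

(0.036, -0.532, -0.172)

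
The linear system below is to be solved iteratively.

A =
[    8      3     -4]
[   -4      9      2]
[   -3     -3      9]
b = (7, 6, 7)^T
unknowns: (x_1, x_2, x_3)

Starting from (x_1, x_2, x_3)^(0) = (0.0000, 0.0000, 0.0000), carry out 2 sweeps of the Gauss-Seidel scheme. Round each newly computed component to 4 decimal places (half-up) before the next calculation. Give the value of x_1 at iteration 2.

1.1898

Iteration 1:
  x_1 = (7 - (3)·0.0000 - (-4)·0.0000) / (8) = 0.8750
  x_2 = (6 - (-4)·0.8750 - (2)·0.0000) / (9) = 1.0556
  x_3 = (7 - (-3)·0.8750 - (-3)·1.0556) / (9) = 1.4213
Iteration 2:
  x_1 = (7 - (3)·1.0556 - (-4)·1.4213) / (8) = 1.1898
  x_2 = (6 - (-4)·1.1898 - (2)·1.4213) / (9) = 0.8796
  x_3 = (7 - (-3)·1.1898 - (-3)·0.8796) / (9) = 1.4676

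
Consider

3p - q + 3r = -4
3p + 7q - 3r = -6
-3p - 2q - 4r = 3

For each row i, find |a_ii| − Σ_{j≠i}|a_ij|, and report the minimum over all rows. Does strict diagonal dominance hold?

row 1: |3| − (1+3) = -1
row 2: |7| − (3+3) = 1
row 3: |-4| − (3+2) = -1
minimum over rows = -1 → not strictly diagonally dominant

-1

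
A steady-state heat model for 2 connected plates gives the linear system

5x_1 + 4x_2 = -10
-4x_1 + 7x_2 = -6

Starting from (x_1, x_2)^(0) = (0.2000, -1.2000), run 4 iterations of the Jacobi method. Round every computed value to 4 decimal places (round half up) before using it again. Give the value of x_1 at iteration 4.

-0.6717

Iteration 1:
  x_1 = (-10 - (4)·-1.2000) / (5) = -1.0400
  x_2 = (-6 - (-4)·0.2000) / (7) = -0.7429
Iteration 2:
  x_1 = (-10 - (4)·-0.7429) / (5) = -1.4057
  x_2 = (-6 - (-4)·-1.0400) / (7) = -1.4514
Iteration 3:
  x_1 = (-10 - (4)·-1.4514) / (5) = -0.8389
  x_2 = (-6 - (-4)·-1.4057) / (7) = -1.6604
Iteration 4:
  x_1 = (-10 - (4)·-1.6604) / (5) = -0.6717
  x_2 = (-6 - (-4)·-0.8389) / (7) = -1.3365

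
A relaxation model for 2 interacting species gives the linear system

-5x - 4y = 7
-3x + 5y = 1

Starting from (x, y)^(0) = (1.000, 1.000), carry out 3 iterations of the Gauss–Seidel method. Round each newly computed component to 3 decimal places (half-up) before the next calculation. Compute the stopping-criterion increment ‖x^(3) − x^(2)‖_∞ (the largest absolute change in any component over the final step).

0.814

Iteration 1:
  x = (7 - (-4)·1.000) / (-5) = -2.200
  y = (1 - (-3)·-2.200) / (5) = -1.120
Iteration 2:
  x = (7 - (-4)·-1.120) / (-5) = -0.504
  y = (1 - (-3)·-0.504) / (5) = -0.102
Iteration 3:
  x = (7 - (-4)·-0.102) / (-5) = -1.318
  y = (1 - (-3)·-1.318) / (5) = -0.591
Change: (-0.814, -0.489) → max |·| = 0.814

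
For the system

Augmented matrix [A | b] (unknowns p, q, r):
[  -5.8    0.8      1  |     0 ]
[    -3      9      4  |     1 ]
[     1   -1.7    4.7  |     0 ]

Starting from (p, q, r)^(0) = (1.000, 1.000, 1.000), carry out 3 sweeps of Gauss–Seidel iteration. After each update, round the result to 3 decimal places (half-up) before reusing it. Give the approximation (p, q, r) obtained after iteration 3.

(0.034, 0.092, 0.026)

Iteration 1:
  p = (0 - (0.8)·1.000 - (1)·1.000) / (-5.8) = 0.310
  q = (1 - (-3)·0.310 - (4)·1.000) / (9) = -0.230
  r = (0 - (1)·0.310 - (-1.7)·-0.230) / (4.7) = -0.149
Iteration 2:
  p = (0 - (0.8)·-0.230 - (1)·-0.149) / (-5.8) = -0.057
  q = (1 - (-3)·-0.057 - (4)·-0.149) / (9) = 0.158
  r = (0 - (1)·-0.057 - (-1.7)·0.158) / (4.7) = 0.069
Iteration 3:
  p = (0 - (0.8)·0.158 - (1)·0.069) / (-5.8) = 0.034
  q = (1 - (-3)·0.034 - (4)·0.069) / (9) = 0.092
  r = (0 - (1)·0.034 - (-1.7)·0.092) / (4.7) = 0.026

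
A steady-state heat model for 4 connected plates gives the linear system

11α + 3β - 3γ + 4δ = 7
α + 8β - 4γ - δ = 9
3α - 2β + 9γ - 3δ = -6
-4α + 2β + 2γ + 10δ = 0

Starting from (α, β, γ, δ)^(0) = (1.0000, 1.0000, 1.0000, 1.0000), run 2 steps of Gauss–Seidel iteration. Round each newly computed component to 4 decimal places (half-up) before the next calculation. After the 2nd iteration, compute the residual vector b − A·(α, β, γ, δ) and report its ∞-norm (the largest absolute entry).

1.9549

Iteration 1:
  α = (7 - (3)·1.0000 - (-3)·1.0000 - (4)·1.0000) / (11) = 0.2727
  β = (9 - (1)·0.2727 - (-4)·1.0000 - (-1)·1.0000) / (8) = 1.7159
  γ = (-6 - (3)·0.2727 - (-2)·1.7159 - (-3)·1.0000) / (9) = -0.0429
  δ = (0 - (-4)·0.2727 - (2)·1.7159 - (2)·-0.0429) / (10) = -0.2255
Iteration 2:
  α = (7 - (3)·1.7159 - (-3)·-0.0429 - (4)·-0.2255) / (11) = 0.2387
  β = (9 - (1)·0.2387 - (-4)·-0.0429 - (-1)·-0.2255) / (8) = 1.0455
  γ = (-6 - (3)·0.2387 - (-2)·1.0455 - (-3)·-0.2255) / (9) = -0.5891
  δ = (0 - (-4)·0.2387 - (2)·1.0455 - (2)·-0.5891) / (10) = 0.0042
Residual b − A·x = (-0.5463, -1.9549, 0.6894, 0.0000); ∞-norm = 1.9549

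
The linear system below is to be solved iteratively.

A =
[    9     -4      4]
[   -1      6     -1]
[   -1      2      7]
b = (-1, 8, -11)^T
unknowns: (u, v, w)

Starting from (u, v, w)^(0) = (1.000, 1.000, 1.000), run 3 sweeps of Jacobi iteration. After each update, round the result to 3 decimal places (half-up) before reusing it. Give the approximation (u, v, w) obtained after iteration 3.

Iteration 1:
  u = (-1 - (-4)·1.000 - (4)·1.000) / (9) = -0.111
  v = (8 - (-1)·1.000 - (-1)·1.000) / (6) = 1.667
  w = (-11 - (-1)·1.000 - (2)·1.000) / (7) = -1.714
Iteration 2:
  u = (-1 - (-4)·1.667 - (4)·-1.714) / (9) = 1.392
  v = (8 - (-1)·-0.111 - (-1)·-1.714) / (6) = 1.029
  w = (-11 - (-1)·-0.111 - (2)·1.667) / (7) = -2.064
Iteration 3:
  u = (-1 - (-4)·1.029 - (4)·-2.064) / (9) = 1.264
  v = (8 - (-1)·1.392 - (-1)·-2.064) / (6) = 1.221
  w = (-11 - (-1)·1.392 - (2)·1.029) / (7) = -1.667

(1.264, 1.221, -1.667)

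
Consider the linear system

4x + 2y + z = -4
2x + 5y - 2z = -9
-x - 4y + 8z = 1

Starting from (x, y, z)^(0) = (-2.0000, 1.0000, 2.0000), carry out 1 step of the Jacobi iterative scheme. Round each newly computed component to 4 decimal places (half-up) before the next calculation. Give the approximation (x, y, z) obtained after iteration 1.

Iteration 1:
  x = (-4 - (2)·1.0000 - (1)·2.0000) / (4) = -2.0000
  y = (-9 - (2)·-2.0000 - (-2)·2.0000) / (5) = -0.2000
  z = (1 - (-1)·-2.0000 - (-4)·1.0000) / (8) = 0.3750

(-2.0000, -0.2000, 0.3750)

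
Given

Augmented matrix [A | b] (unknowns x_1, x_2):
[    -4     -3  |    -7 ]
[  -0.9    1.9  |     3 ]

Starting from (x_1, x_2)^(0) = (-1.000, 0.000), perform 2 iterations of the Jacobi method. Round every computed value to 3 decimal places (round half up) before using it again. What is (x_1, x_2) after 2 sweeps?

(0.921, 2.408)

Iteration 1:
  x_1 = (-7 - (-3)·0.000) / (-4) = 1.750
  x_2 = (3 - (-0.9)·-1.000) / (1.9) = 1.105
Iteration 2:
  x_1 = (-7 - (-3)·1.105) / (-4) = 0.921
  x_2 = (3 - (-0.9)·1.750) / (1.9) = 2.408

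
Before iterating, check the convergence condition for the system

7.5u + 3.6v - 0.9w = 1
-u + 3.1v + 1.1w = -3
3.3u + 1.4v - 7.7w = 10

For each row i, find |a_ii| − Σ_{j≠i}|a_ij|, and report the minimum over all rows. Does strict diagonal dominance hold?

1

row 1: |7.5| − (3.6+0.9) = 3
row 2: |3.1| − (1+1.1) = 1
row 3: |-7.7| − (3.3+1.4) = 3
minimum over rows = 1 → strictly diagonally dominant (convergence guaranteed)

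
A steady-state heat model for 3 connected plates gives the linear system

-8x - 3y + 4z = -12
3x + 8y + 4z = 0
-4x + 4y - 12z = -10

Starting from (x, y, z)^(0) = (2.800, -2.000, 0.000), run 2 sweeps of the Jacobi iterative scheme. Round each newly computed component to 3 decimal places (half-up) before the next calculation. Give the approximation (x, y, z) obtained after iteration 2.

(1.510, -0.460, -0.267)

Iteration 1:
  x = (-12 - (-3)·-2.000 - (4)·0.000) / (-8) = 2.250
  y = (0 - (3)·2.800 - (4)·0.000) / (8) = -1.050
  z = (-10 - (-4)·2.800 - (4)·-2.000) / (-12) = -0.767
Iteration 2:
  x = (-12 - (-3)·-1.050 - (4)·-0.767) / (-8) = 1.510
  y = (0 - (3)·2.250 - (4)·-0.767) / (8) = -0.460
  z = (-10 - (-4)·2.250 - (4)·-1.050) / (-12) = -0.267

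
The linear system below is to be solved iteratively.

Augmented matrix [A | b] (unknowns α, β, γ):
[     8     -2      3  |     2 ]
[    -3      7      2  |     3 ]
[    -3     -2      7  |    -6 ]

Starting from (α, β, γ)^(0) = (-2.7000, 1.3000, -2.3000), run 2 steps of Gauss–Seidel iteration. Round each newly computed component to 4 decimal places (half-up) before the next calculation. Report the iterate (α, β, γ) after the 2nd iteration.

(0.5835, 0.6086, -0.4332)

Iteration 1:
  α = (2 - (-2)·1.3000 - (3)·-2.3000) / (8) = 1.4375
  β = (3 - (-3)·1.4375 - (2)·-2.3000) / (7) = 1.7018
  γ = (-6 - (-3)·1.4375 - (-2)·1.7018) / (7) = 0.2452
Iteration 2:
  α = (2 - (-2)·1.7018 - (3)·0.2452) / (8) = 0.5835
  β = (3 - (-3)·0.5835 - (2)·0.2452) / (7) = 0.6086
  γ = (-6 - (-3)·0.5835 - (-2)·0.6086) / (7) = -0.4332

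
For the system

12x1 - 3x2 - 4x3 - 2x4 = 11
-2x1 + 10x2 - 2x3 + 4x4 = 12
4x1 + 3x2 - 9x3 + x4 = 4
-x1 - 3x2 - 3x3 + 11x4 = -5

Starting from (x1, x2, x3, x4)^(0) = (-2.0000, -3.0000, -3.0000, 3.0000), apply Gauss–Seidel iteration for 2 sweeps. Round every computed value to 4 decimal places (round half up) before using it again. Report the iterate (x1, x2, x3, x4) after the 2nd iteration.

(0.4565, 1.5142, 0.1745, 0.0475)

Iteration 1:
  x1 = (11 - (-3)·-3.0000 - (-4)·-3.0000 - (-2)·3.0000) / (12) = -0.3333
  x2 = (12 - (-2)·-0.3333 - (-2)·-3.0000 - (4)·3.0000) / (10) = -0.6667
  x3 = (4 - (4)·-0.3333 - (3)·-0.6667 - (1)·3.0000) / (-9) = -0.4815
  x4 = (-5 - (-1)·-0.3333 - (-3)·-0.6667 - (-3)·-0.4815) / (11) = -0.7980
Iteration 2:
  x1 = (11 - (-3)·-0.6667 - (-4)·-0.4815 - (-2)·-0.7980) / (12) = 0.4565
  x2 = (12 - (-2)·0.4565 - (-2)·-0.4815 - (4)·-0.7980) / (10) = 1.5142
  x3 = (4 - (4)·0.4565 - (3)·1.5142 - (1)·-0.7980) / (-9) = 0.1745
  x4 = (-5 - (-1)·0.4565 - (-3)·1.5142 - (-3)·0.1745) / (11) = 0.0475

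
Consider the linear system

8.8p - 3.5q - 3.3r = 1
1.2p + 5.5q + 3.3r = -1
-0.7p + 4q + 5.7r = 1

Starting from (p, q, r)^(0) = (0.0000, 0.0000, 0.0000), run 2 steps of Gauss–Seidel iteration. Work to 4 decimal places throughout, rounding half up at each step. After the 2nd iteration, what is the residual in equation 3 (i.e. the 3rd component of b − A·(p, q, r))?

0.0002

Iteration 1:
  p = (1 - (-3.5)·0.0000 - (-3.3)·0.0000) / (8.8) = 0.1136
  q = (-1 - (1.2)·0.1136 - (3.3)·0.0000) / (5.5) = -0.2066
  r = (1 - (-0.7)·0.1136 - (4)·-0.2066) / (5.7) = 0.3344
Iteration 2:
  p = (1 - (-3.5)·-0.2066 - (-3.3)·0.3344) / (8.8) = 0.1569
  q = (-1 - (1.2)·0.1569 - (3.3)·0.3344) / (5.5) = -0.4167
  r = (1 - (-0.7)·0.1569 - (4)·-0.4167) / (5.7) = 0.4871
Residual b − A·x = (-0.2317, -0.5039, 0.0002)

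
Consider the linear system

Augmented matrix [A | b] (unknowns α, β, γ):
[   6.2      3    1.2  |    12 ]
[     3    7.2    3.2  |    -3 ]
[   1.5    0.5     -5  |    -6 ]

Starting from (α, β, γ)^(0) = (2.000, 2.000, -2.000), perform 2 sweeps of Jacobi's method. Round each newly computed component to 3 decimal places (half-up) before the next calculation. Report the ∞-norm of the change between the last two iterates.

Iteration 1:
  α = (12 - (3)·2.000 - (1.2)·-2.000) / (6.2) = 1.355
  β = (-3 - (3)·2.000 - (3.2)·-2.000) / (7.2) = -0.361
  γ = (-6 - (1.5)·2.000 - (0.5)·2.000) / (-5) = 2.000
Iteration 2:
  α = (12 - (3)·-0.361 - (1.2)·2.000) / (6.2) = 1.723
  β = (-3 - (3)·1.355 - (3.2)·2.000) / (7.2) = -1.870
  γ = (-6 - (1.5)·1.355 - (0.5)·-0.361) / (-5) = 1.570
Change: (0.368, -1.509, -0.430) → max |·| = 1.509

1.509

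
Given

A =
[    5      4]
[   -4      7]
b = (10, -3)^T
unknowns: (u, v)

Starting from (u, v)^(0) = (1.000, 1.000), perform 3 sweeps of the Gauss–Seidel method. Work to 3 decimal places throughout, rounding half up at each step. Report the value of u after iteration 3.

1.522

Iteration 1:
  u = (10 - (4)·1.000) / (5) = 1.200
  v = (-3 - (-4)·1.200) / (7) = 0.257
Iteration 2:
  u = (10 - (4)·0.257) / (5) = 1.794
  v = (-3 - (-4)·1.794) / (7) = 0.597
Iteration 3:
  u = (10 - (4)·0.597) / (5) = 1.522
  v = (-3 - (-4)·1.522) / (7) = 0.441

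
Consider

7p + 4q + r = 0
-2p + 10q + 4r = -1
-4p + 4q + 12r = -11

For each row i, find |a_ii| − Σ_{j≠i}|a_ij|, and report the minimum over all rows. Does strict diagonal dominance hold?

2

row 1: |7| − (4+1) = 2
row 2: |10| − (2+4) = 4
row 3: |12| − (4+4) = 4
minimum over rows = 2 → strictly diagonally dominant (convergence guaranteed)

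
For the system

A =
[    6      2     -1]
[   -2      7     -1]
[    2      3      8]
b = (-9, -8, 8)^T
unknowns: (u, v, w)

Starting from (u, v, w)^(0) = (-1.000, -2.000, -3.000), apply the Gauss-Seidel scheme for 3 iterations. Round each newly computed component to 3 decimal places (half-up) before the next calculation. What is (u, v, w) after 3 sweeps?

(-0.920, -1.192, 1.677)

Iteration 1:
  u = (-9 - (2)·-2.000 - (-1)·-3.000) / (6) = -1.333
  v = (-8 - (-2)·-1.333 - (-1)·-3.000) / (7) = -1.952
  w = (8 - (2)·-1.333 - (3)·-1.952) / (8) = 2.065
Iteration 2:
  u = (-9 - (2)·-1.952 - (-1)·2.065) / (6) = -0.505
  v = (-8 - (-2)·-0.505 - (-1)·2.065) / (7) = -0.992
  w = (8 - (2)·-0.505 - (3)·-0.992) / (8) = 1.498
Iteration 3:
  u = (-9 - (2)·-0.992 - (-1)·1.498) / (6) = -0.920
  v = (-8 - (-2)·-0.920 - (-1)·1.498) / (7) = -1.192
  w = (8 - (2)·-0.920 - (3)·-1.192) / (8) = 1.677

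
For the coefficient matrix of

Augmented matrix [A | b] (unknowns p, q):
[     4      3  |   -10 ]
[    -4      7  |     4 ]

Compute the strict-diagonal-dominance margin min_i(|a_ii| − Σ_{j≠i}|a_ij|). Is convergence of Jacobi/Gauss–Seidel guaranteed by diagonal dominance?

row 1: |4| − (3) = 1
row 2: |7| − (4) = 3
minimum over rows = 1 → strictly diagonally dominant (convergence guaranteed)

1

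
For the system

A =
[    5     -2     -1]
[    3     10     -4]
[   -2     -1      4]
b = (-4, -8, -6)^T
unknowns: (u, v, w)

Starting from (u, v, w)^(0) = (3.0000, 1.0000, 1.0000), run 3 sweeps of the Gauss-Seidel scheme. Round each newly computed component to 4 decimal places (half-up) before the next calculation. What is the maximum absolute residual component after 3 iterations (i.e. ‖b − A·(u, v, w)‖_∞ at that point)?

Iteration 1:
  u = (-4 - (-2)·1.0000 - (-1)·1.0000) / (5) = -0.2000
  v = (-8 - (3)·-0.2000 - (-4)·1.0000) / (10) = -0.3400
  w = (-6 - (-2)·-0.2000 - (-1)·-0.3400) / (4) = -1.6850
Iteration 2:
  u = (-4 - (-2)·-0.3400 - (-1)·-1.6850) / (5) = -1.2730
  v = (-8 - (3)·-1.2730 - (-4)·-1.6850) / (10) = -1.0921
  w = (-6 - (-2)·-1.2730 - (-1)·-1.0921) / (4) = -2.4095
Iteration 3:
  u = (-4 - (-2)·-1.0921 - (-1)·-2.4095) / (5) = -1.7187
  v = (-8 - (3)·-1.7187 - (-4)·-2.4095) / (10) = -1.2482
  w = (-6 - (-2)·-1.7187 - (-1)·-1.2482) / (4) = -2.6714
Residual b − A·x = (-0.5743, -1.0475, 0.0000); ∞-norm = 1.0475

1.0475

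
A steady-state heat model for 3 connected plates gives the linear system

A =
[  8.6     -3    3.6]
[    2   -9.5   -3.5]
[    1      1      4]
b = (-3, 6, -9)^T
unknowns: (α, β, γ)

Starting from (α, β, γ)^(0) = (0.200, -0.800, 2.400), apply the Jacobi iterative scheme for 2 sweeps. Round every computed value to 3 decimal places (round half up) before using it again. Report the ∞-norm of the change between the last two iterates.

Iteration 1:
  α = (-3 - (-3)·-0.800 - (3.6)·2.400) / (8.6) = -1.633
  β = (6 - (2)·0.200 - (-3.5)·2.400) / (-9.5) = -1.474
  γ = (-9 - (1)·0.200 - (1)·-0.800) / (4) = -2.100
Iteration 2:
  α = (-3 - (-3)·-1.474 - (3.6)·-2.100) / (8.6) = 0.016
  β = (6 - (2)·-1.633 - (-3.5)·-2.100) / (-9.5) = -0.202
  γ = (-9 - (1)·-1.633 - (1)·-1.474) / (4) = -1.473
Change: (1.649, 1.272, 0.627) → max |·| = 1.649

1.649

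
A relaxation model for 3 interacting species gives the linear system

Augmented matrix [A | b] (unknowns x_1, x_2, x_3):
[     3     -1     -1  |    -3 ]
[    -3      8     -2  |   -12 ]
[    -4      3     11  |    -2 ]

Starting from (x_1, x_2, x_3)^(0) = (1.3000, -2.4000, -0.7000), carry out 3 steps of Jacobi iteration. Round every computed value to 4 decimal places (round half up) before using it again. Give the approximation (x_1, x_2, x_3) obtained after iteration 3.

(-1.8745, -2.0546, -0.0222)

Iteration 1:
  x_1 = (-3 - (-1)·-2.4000 - (-1)·-0.7000) / (3) = -2.0333
  x_2 = (-12 - (-3)·1.3000 - (-2)·-0.7000) / (8) = -1.1875
  x_3 = (-2 - (-4)·1.3000 - (3)·-2.4000) / (11) = 0.9455
Iteration 2:
  x_1 = (-3 - (-1)·-1.1875 - (-1)·0.9455) / (3) = -1.0807
  x_2 = (-12 - (-3)·-2.0333 - (-2)·0.9455) / (8) = -2.0261
  x_3 = (-2 - (-4)·-2.0333 - (3)·-1.1875) / (11) = -0.5973
Iteration 3:
  x_1 = (-3 - (-1)·-2.0261 - (-1)·-0.5973) / (3) = -1.8745
  x_2 = (-12 - (-3)·-1.0807 - (-2)·-0.5973) / (8) = -2.0546
  x_3 = (-2 - (-4)·-1.0807 - (3)·-2.0261) / (11) = -0.0222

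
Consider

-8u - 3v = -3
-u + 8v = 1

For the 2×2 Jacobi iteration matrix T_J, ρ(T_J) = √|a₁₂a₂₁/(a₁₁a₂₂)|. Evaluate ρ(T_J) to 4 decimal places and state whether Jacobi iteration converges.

0.2165

a₁₂a₂₁/(a₁₁a₂₂) = (-3)·(-1) / ((-8)·(8)) = -0.046875
ρ = √|-0.046875| = √0.046875 = 0.2165
ρ < 1, so Jacobi converges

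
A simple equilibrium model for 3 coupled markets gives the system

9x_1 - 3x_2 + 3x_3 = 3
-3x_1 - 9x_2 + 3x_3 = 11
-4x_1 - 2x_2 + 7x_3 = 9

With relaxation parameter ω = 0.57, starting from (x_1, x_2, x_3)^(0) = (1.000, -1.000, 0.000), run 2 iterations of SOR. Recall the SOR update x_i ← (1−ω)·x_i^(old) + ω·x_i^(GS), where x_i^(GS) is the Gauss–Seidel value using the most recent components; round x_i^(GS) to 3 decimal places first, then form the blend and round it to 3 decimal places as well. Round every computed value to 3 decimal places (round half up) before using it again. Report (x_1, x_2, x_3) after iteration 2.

(0.017, -1.092, 0.851)

Iteration 1:
  x_1: GS value = (3 - (-3)·-1.000 - (3)·0.000) / (9) = 0.000;  x_1 ← (1−ω)·1.000 + ω·0.000 = 0.430
  x_2: GS value = (11 - (-3)·0.430 - (3)·0.000) / (-9) = -1.366;  x_2 ← (1−ω)·-1.000 + ω·-1.366 = -1.209
  x_3: GS value = (9 - (-4)·0.430 - (-2)·-1.209) / (7) = 1.186;  x_3 ← (1−ω)·0.000 + ω·1.186 = 0.676
Iteration 2:
  x_1: GS value = (3 - (-3)·-1.209 - (3)·0.676) / (9) = -0.295;  x_1 ← (1−ω)·0.430 + ω·-0.295 = 0.017
  x_2: GS value = (11 - (-3)·0.017 - (3)·0.676) / (-9) = -1.003;  x_2 ← (1−ω)·-1.209 + ω·-1.003 = -1.092
  x_3: GS value = (9 - (-4)·0.017 - (-2)·-1.092) / (7) = 0.983;  x_3 ← (1−ω)·0.676 + ω·0.983 = 0.851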